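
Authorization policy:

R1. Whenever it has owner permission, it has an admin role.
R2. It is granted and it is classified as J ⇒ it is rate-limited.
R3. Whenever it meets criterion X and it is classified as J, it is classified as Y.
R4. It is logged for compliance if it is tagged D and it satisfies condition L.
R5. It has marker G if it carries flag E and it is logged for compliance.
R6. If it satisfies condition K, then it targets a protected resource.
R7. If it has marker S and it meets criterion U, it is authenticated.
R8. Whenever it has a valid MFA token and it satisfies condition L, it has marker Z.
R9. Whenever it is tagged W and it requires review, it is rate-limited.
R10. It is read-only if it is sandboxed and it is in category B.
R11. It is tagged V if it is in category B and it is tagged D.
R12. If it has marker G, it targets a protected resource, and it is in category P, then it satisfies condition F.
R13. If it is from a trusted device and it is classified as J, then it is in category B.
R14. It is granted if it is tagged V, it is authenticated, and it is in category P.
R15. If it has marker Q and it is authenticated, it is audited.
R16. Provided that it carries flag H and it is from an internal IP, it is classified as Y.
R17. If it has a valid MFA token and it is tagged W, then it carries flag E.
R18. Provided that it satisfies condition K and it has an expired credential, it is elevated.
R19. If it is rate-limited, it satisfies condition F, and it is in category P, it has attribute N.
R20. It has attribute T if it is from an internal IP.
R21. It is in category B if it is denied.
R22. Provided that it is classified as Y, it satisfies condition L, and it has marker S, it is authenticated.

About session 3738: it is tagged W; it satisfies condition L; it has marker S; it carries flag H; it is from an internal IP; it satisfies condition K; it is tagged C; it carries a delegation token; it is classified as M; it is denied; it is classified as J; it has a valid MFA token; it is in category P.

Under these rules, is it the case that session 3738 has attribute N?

Forward chaining from the given facts derives: targets a protected resource, has marker Z, is classified as Y, carries flag E, has attribute T, is in category B, is authenticated.
The only rule concluding "it has attribute N" is R19, which needs "it is rate-limited"; that is never established.

No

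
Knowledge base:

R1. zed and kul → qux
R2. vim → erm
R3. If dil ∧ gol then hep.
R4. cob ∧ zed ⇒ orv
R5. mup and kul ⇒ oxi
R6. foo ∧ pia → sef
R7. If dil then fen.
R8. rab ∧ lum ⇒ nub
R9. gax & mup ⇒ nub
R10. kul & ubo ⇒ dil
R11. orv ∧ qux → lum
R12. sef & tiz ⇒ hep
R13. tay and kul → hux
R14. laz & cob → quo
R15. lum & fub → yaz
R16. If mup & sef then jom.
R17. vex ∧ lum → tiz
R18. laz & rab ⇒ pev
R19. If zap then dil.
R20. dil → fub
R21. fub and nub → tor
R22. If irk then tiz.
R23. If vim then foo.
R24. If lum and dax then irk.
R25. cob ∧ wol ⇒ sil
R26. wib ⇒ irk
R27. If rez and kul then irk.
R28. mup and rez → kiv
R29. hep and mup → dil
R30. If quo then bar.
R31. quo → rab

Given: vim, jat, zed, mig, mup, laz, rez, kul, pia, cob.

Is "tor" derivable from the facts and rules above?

Yes

qux  (by R1: zed, kul)
orv  (by R4: cob, zed)
lum  (by R11: orv, qux)
quo  (by R14: laz, cob)
foo  (by R23: vim)
irk  (by R27: rez, kul)
rab  (by R31: quo)
sef  (by R6: foo, pia)
nub  (by R8: rab, lum)
tiz  (by R22: irk)
hep  (by R12: sef, tiz)
dil  (by R29: hep, mup)
fub  (by R20: dil)
tor  (by R21: fub, nub)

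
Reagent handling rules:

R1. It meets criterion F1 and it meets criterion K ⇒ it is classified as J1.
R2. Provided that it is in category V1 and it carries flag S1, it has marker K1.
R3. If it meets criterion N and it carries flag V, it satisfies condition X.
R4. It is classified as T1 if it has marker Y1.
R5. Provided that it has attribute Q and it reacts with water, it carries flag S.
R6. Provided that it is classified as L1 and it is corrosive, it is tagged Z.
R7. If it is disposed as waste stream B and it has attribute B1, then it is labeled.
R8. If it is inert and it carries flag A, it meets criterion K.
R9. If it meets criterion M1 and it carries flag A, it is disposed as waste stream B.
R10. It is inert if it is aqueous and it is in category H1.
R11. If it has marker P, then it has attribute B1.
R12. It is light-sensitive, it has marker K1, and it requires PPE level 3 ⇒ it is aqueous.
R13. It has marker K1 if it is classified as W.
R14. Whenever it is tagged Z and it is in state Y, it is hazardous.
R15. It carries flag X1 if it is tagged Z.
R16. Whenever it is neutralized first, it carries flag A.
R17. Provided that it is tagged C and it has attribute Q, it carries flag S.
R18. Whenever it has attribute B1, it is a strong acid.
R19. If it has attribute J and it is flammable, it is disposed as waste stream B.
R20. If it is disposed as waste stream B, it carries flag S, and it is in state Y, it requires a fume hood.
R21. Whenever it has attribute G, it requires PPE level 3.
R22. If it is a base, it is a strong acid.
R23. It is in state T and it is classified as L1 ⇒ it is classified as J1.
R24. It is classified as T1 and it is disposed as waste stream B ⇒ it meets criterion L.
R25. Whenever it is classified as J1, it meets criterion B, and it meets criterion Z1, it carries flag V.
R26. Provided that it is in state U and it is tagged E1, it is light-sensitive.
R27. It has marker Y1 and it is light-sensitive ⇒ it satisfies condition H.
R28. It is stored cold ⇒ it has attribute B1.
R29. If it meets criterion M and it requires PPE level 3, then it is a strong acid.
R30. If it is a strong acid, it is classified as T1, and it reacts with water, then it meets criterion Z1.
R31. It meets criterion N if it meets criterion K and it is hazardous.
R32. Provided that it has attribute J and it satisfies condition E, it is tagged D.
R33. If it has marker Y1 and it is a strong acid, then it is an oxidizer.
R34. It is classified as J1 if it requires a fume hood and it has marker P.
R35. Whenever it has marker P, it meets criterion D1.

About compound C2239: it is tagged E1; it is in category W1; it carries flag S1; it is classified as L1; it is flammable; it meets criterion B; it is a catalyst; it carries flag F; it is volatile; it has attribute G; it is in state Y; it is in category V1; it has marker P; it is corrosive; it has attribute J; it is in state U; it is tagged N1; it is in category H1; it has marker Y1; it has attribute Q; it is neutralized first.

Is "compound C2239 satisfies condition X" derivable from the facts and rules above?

Forward chaining from the given facts derives: has marker K1, is classified as T1, is tagged Z, has attribute B1, is hazardous, carries flag X1, carries flag A, is a strong acid, is disposed as waste stream B, requires PPE level 3, meets criterion L, is light-sensitive, satisfies condition H, is an oxidizer, meets criterion D1, is labeled, is aqueous, is inert, meets criterion K, meets criterion N.
The only rule concluding "it satisfies condition X" is R3, which needs "it carries flag V"; that is never established.

No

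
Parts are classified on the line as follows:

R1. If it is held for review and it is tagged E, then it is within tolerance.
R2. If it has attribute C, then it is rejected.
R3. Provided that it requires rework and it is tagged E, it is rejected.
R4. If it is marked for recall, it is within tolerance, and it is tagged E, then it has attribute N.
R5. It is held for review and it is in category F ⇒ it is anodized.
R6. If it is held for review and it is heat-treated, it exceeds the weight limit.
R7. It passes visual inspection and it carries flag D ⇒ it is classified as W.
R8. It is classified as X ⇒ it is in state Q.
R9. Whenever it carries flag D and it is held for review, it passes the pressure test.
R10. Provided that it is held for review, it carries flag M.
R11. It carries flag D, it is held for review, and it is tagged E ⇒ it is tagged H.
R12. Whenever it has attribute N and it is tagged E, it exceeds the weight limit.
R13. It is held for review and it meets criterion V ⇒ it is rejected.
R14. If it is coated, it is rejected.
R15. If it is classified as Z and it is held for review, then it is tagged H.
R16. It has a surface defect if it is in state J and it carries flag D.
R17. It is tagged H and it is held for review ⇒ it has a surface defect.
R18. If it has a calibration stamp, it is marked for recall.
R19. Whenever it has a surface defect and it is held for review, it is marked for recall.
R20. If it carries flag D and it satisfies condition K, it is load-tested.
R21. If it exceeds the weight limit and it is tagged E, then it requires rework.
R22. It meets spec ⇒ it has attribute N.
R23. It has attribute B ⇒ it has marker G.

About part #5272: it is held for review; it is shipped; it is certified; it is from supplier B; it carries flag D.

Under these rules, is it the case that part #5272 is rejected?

No

Forward chaining from the given facts derives: passes the pressure test, carries flag M.
Rules concluding "it is rejected": R2 needs "it has attribute C"; R3 needs "it requires rework"; R13 needs "it meets criterion V"; R14 needs "it is coated" — none of these are established.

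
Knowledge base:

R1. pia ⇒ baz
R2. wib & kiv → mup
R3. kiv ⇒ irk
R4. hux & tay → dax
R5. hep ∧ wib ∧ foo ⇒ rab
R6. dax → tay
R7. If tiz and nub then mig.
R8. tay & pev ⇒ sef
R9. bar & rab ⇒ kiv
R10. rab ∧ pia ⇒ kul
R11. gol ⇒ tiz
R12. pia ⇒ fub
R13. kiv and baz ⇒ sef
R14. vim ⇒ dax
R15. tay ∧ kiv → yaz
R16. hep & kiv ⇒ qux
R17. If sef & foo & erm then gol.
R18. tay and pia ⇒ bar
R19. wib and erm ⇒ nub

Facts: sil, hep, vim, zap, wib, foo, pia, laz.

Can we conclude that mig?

Forward chaining from the given facts derives: baz, rab, kul, fub, dax, tay, bar, kiv, sef, yaz, qux, mup, irk.
The only rule concluding mig is R7, which needs tiz; that is never established.

No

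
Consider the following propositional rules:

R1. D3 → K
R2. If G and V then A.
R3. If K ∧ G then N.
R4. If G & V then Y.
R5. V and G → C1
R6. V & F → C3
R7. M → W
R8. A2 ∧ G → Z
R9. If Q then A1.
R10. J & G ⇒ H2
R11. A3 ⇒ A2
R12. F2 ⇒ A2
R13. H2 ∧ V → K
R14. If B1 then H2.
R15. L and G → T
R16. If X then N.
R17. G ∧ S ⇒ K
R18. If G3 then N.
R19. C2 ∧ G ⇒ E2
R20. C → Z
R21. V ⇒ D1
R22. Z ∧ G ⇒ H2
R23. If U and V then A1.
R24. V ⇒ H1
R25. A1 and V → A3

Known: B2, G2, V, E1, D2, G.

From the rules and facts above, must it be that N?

No

Forward chaining from the given facts derives: A, Y, C1, D1, H1.
Rules concluding N: R3 needs K; R16 needs X; R18 needs G3 — none of these are established.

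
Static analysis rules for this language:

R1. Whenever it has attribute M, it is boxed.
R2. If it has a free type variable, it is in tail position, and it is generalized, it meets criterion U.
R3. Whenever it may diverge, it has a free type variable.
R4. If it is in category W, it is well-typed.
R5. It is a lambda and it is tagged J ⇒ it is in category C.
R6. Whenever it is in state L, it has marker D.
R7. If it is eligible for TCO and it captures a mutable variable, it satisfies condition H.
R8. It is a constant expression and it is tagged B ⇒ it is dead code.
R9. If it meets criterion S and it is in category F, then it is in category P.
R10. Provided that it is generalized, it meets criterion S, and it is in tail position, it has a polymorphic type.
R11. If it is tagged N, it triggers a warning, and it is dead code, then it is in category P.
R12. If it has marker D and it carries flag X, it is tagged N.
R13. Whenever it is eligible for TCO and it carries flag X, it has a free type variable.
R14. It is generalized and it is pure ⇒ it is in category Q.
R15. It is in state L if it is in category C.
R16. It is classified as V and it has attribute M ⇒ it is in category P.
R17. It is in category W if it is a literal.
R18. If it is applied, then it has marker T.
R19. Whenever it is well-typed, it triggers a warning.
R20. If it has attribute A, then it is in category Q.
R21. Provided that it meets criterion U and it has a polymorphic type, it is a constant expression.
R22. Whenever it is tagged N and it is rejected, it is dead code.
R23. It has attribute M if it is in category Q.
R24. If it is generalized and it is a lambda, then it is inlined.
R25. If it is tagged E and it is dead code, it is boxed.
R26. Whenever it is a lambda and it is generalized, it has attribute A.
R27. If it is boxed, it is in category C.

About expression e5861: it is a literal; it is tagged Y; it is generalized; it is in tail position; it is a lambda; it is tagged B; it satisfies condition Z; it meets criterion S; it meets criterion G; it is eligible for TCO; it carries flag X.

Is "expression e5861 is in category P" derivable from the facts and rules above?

By R10 (it is generalized, it meets criterion S, it is in tail position): it has a polymorphic type.
By R13 (it is eligible for TCO, it carries flag X): it has a free type variable.
By R17 (it is a literal): it is in category W.
By R26 (it is a lambda, it is generalized): it has attribute A.
By R2 (it has a free type variable, it is in tail position, it is generalized): it meets criterion U.
By R4 (it is in category W): it is well-typed.
By R19 (it is well-typed): it triggers a warning.
By R20 (it has attribute A): it is in category Q.
By R21 (it meets criterion U, it has a polymorphic type): it is a constant expression.
By R23 (it is in category Q): it has attribute M.
By R1 (it has attribute M): it is boxed.
By R8 (it is a constant expression, it is tagged B): it is dead code.
By R27 (it is boxed): it is in category C.
By R15 (it is in category C): it is in state L.
By R6 (it is in state L): it has marker D.
By R12 (it has marker D, it carries flag X): it is tagged N.
By R11 (it is tagged N, it triggers a warning, it is dead code): it is in category P.

Yes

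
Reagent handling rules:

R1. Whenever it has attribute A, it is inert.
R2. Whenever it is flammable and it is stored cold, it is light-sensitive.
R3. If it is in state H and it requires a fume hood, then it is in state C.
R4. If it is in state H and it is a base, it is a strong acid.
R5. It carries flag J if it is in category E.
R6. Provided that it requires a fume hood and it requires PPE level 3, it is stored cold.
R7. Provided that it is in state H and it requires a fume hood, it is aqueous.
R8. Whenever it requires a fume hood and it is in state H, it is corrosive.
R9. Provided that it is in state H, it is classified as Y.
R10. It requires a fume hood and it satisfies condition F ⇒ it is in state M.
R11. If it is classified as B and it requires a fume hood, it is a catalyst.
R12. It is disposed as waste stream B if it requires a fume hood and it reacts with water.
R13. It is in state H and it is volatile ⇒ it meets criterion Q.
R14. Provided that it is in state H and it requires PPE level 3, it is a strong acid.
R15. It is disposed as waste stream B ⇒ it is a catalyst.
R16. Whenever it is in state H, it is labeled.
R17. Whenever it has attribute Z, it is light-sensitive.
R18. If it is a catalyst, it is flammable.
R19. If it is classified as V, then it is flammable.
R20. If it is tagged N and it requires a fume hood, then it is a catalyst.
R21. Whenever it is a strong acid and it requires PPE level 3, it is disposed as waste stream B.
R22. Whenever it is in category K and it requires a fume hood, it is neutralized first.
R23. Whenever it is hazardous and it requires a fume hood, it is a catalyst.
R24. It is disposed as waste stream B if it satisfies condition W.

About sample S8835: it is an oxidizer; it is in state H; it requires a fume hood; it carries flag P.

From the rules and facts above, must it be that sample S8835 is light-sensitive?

No

Forward chaining from the given facts derives: is in state C, is aqueous, is corrosive, is classified as Y, is labeled.
Rules concluding "it is light-sensitive": R2 needs "it is flammable"; R17 needs "it has attribute Z" — none of these are established.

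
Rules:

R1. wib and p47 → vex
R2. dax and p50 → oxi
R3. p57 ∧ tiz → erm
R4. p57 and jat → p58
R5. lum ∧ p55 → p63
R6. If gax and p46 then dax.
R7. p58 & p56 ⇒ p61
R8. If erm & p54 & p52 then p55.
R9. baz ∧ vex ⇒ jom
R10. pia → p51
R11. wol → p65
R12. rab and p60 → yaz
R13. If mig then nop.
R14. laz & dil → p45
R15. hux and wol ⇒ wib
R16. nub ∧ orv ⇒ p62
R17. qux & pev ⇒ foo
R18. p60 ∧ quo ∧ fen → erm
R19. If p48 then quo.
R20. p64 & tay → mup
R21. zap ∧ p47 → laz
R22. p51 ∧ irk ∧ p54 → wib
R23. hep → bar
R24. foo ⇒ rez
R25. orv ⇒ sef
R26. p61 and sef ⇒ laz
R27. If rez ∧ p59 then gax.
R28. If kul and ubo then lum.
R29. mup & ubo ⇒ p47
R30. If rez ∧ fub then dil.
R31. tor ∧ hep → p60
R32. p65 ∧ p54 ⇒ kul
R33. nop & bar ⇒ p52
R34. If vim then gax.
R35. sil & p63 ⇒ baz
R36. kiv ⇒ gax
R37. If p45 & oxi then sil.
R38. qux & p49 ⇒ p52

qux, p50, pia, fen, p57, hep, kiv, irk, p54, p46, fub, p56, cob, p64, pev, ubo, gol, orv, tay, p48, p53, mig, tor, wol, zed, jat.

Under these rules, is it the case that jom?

p58  (by R4: p57, jat)
p61  (by R7: p58, p56)
p51  (by R10: pia)
p65  (by R11: wol)
nop  (by R13: mig)
foo  (by R17: qux, pev)
quo  (by R19: p48)
mup  (by R20: p64, tay)
wib  (by R22: p51, irk, p54)
bar  (by R23: hep)
rez  (by R24: foo)
sef  (by R25: orv)
laz  (by R26: p61, sef)
p47  (by R29: mup, ubo)
dil  (by R30: rez, fub)
p60  (by R31: tor, hep)
kul  (by R32: p65, p54)
p52  (by R33: nop, bar)
gax  (by R36: kiv)
vex  (by R1: wib, p47)
dax  (by R6: gax, p46)
p45  (by R14: laz, dil)
erm  (by R18: p60, quo, fen)
lum  (by R28: kul, ubo)
oxi  (by R2: dax, p50)
p55  (by R8: erm, p54, p52)
sil  (by R37: p45, oxi)
p63  (by R5: lum, p55)
baz  (by R35: sil, p63)
jom  (by R9: baz, vex)

Yes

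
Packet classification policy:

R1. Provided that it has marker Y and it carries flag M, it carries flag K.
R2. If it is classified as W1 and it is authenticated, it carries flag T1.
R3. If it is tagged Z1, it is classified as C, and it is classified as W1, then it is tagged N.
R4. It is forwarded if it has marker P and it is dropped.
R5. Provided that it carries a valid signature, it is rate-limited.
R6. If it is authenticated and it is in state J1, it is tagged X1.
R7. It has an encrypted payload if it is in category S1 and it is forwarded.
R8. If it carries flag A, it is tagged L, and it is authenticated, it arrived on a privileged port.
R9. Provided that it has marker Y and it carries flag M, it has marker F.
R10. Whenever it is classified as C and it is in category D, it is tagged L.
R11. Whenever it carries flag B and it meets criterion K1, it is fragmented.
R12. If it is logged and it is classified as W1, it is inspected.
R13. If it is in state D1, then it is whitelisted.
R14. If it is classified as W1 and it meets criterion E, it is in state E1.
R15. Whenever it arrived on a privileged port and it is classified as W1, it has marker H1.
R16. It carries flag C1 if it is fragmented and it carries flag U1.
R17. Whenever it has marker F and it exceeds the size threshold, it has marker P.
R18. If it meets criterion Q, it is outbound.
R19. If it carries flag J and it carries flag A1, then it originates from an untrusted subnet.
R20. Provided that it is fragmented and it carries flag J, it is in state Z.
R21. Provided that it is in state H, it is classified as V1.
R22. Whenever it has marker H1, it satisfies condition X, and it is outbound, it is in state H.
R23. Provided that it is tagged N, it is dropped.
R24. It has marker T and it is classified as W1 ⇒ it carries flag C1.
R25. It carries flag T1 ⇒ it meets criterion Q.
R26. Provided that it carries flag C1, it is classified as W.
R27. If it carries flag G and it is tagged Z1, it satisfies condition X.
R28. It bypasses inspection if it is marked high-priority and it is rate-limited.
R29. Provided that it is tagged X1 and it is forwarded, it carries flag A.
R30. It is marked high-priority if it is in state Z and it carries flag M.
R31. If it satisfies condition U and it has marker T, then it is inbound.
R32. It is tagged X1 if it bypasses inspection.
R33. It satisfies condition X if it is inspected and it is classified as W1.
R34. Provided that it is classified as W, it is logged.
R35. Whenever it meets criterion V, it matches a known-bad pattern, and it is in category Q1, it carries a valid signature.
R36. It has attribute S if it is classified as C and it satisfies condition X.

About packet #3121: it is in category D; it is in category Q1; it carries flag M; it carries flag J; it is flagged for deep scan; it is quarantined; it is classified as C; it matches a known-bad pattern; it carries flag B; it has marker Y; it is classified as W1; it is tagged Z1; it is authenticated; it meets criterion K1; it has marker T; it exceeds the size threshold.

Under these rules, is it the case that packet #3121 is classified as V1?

No

Forward chaining from the given facts derives: carries flag K, carries flag T1, is tagged N, has marker F, is tagged L, is fragmented, has marker P, is in state Z, is dropped, carries flag C1, meets criterion Q, is classified as W, is marked high-priority, is logged, is forwarded, is inspected, is outbound, satisfies condition X, has attribute S.
The only rule concluding "it is classified as V1" is R21, which needs "it is in state H"; that is never established.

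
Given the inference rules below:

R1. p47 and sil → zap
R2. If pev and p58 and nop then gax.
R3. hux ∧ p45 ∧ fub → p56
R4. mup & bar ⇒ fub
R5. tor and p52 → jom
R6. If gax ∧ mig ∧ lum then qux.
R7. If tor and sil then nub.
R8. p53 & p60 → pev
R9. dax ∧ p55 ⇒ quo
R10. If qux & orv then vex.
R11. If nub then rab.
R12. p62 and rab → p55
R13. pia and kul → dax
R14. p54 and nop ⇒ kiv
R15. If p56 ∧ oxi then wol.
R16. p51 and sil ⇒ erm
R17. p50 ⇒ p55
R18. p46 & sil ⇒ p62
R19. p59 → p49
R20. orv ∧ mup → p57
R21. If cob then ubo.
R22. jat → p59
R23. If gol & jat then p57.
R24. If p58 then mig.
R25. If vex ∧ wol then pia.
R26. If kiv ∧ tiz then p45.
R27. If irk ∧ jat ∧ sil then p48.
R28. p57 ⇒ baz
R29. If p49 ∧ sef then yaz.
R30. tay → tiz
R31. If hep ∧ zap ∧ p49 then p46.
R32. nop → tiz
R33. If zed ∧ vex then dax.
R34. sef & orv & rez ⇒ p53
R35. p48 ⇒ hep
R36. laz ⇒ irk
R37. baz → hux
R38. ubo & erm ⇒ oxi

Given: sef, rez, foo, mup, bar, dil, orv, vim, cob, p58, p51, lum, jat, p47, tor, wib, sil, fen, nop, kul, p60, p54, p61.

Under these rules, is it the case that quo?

Forward chaining from the given facts derives: zap, fub, nub, rab, kiv, erm, p57, ubo, p59, mig, baz, tiz, p53, hux, oxi, pev, p49, p45, yaz, gax, p56, qux, vex, wol, pia, dax.
The only rule concluding quo is R9, which needs p55; that is never established.

No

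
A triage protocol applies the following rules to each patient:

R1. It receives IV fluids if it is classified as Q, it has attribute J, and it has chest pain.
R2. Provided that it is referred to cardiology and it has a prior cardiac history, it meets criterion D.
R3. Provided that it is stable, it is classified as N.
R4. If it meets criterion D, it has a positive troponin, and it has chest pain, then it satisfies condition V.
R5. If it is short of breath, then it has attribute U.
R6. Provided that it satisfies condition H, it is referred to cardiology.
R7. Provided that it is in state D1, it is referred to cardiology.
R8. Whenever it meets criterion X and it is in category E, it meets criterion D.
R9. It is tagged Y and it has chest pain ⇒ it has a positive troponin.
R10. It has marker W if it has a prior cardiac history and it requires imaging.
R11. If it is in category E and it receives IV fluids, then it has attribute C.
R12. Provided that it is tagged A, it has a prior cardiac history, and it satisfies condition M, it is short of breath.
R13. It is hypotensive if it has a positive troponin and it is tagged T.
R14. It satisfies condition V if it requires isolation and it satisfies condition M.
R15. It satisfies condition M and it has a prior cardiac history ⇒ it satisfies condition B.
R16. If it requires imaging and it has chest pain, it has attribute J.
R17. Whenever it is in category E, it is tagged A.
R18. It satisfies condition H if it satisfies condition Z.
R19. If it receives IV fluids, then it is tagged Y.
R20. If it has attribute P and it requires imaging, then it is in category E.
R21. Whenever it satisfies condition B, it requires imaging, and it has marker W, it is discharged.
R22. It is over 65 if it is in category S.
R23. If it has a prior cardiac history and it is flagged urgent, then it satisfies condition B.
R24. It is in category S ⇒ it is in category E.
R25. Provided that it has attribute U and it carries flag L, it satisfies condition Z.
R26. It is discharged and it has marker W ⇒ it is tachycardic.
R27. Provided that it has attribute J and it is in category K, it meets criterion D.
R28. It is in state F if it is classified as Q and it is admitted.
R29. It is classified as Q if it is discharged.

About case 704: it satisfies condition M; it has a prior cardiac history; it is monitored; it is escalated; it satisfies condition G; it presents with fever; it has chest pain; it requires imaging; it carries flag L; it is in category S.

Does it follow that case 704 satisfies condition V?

By R10 (it has a prior cardiac history, it requires imaging): it has marker W.
By R15 (it satisfies condition M, it has a prior cardiac history): it satisfies condition B.
By R16 (it requires imaging, it has chest pain): it has attribute J.
By R21 (it satisfies condition B, it requires imaging, it has marker W): it is discharged.
By R24 (it is in category S): it is in category E.
By R29 (it is discharged): it is classified as Q.
By R1 (it is classified as Q, it has attribute J, it has chest pain): it receives IV fluids.
By R17 (it is in category E): it is tagged A.
By R19 (it receives IV fluids): it is tagged Y.
By R9 (it is tagged Y, it has chest pain): it has a positive troponin.
By R12 (it is tagged A, it has a prior cardiac history, it satisfies condition M): it is short of breath.
By R5 (it is short of breath): it has attribute U.
By R25 (it has attribute U, it carries flag L): it satisfies condition Z.
By R18 (it satisfies condition Z): it satisfies condition H.
By R6 (it satisfies condition H): it is referred to cardiology.
By R2 (it is referred to cardiology, it has a prior cardiac history): it meets criterion D.
By R4 (it meets criterion D, it has a positive troponin, it has chest pain): it satisfies condition V.

Yes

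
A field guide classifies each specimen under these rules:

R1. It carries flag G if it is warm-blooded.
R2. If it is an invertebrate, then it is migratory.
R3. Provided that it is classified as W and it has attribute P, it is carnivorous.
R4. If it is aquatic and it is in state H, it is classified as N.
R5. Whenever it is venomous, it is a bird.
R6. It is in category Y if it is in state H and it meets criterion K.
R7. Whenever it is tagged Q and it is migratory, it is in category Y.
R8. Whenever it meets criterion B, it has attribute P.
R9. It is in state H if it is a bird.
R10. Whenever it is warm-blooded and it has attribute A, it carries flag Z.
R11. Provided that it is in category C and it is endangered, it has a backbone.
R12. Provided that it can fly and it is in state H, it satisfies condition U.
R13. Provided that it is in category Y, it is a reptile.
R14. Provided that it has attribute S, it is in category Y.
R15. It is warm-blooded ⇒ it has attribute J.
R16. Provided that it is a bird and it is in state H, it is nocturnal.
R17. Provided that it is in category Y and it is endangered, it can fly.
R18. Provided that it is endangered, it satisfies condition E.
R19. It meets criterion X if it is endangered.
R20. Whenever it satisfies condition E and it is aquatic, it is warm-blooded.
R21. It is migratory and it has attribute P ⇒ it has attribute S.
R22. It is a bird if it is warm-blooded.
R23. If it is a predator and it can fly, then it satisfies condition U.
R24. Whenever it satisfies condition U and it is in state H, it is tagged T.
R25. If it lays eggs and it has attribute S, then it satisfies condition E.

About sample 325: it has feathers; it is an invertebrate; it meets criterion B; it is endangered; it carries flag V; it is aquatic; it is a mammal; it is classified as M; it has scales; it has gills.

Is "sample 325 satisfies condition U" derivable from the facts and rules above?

Yes

By R2 (it is an invertebrate): it is migratory.
By R8 (it meets criterion B): it has attribute P.
By R18 (it is endangered): it satisfies condition E.
By R20 (it satisfies condition E, it is aquatic): it is warm-blooded.
By R21 (it is migratory, it has attribute P): it has attribute S.
By R22 (it is warm-blooded): it is a bird.
By R9 (it is a bird): it is in state H.
By R14 (it has attribute S): it is in category Y.
By R17 (it is in category Y, it is endangered): it can fly.
By R12 (it can fly, it is in state H): it satisfies condition U.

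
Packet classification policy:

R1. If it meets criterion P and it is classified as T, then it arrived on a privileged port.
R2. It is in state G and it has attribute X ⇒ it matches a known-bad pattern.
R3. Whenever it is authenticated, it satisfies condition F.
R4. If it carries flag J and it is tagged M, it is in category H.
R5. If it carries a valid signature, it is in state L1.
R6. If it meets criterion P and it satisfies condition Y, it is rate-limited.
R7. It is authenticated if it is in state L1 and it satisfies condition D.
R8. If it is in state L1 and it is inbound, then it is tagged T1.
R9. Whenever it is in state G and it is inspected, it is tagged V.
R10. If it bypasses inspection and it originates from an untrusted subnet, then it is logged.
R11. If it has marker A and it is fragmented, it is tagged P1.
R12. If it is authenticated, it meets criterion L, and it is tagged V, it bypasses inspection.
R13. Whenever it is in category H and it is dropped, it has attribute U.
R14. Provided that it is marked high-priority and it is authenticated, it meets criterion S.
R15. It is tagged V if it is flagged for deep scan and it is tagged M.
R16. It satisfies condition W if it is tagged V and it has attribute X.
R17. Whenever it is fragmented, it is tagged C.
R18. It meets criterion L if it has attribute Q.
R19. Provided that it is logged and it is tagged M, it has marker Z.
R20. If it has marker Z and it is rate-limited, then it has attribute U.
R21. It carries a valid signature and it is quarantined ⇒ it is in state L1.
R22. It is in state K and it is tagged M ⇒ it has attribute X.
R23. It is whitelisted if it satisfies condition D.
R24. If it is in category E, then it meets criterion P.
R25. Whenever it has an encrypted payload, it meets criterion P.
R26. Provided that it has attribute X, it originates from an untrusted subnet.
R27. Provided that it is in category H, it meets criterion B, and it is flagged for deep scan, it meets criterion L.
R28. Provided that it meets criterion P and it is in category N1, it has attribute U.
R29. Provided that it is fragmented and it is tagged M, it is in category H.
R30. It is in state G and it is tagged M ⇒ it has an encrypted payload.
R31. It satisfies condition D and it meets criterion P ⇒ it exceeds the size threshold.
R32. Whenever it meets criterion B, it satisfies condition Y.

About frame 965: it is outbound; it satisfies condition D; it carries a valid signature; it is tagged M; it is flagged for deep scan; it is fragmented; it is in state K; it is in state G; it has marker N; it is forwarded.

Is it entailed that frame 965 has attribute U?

Forward chaining from the given facts derives: is in state L1, is authenticated, is tagged V, is tagged C, has attribute X, is whitelisted, originates from an untrusted subnet, is in category H, has an encrypted payload, matches a known-bad pattern, satisfies condition F, satisfies condition W, meets criterion P, exceeds the size threshold.
Rules concluding "it has attribute U": R13 needs "it is dropped"; R20 needs "it has marker Z"; R28 needs "it is in category N1" — none of these are established.

No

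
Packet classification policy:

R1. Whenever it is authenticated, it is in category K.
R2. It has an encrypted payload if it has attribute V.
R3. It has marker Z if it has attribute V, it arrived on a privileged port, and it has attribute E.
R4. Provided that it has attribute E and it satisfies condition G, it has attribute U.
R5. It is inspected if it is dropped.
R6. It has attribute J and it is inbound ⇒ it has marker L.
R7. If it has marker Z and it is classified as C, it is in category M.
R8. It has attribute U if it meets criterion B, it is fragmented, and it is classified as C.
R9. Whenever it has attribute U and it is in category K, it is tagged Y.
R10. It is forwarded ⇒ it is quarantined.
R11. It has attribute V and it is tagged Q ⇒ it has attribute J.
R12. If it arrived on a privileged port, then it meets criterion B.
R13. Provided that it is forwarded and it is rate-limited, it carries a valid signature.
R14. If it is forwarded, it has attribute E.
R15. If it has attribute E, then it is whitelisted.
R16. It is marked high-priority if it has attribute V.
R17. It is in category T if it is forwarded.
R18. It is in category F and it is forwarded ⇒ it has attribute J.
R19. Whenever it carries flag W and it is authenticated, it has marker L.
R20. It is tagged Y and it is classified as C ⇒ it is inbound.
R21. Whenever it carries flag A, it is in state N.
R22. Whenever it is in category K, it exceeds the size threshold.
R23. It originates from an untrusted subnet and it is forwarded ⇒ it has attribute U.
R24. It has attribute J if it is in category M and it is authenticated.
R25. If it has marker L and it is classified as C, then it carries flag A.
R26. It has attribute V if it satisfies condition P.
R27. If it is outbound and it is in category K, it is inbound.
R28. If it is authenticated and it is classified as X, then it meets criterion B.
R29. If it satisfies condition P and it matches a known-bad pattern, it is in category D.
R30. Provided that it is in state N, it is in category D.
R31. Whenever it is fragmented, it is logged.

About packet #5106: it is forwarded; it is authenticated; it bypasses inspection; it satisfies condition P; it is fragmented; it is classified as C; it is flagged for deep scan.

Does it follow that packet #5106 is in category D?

No

Forward chaining from the given facts derives: is in category K, is quarantined, has attribute E, is whitelisted, is in category T, exceeds the size threshold, has attribute V, is logged, has an encrypted payload, is marked high-priority.
Rules concluding "it is in category D": R29 needs "it matches a known-bad pattern"; R30 needs "it is in state N" — none of these are established.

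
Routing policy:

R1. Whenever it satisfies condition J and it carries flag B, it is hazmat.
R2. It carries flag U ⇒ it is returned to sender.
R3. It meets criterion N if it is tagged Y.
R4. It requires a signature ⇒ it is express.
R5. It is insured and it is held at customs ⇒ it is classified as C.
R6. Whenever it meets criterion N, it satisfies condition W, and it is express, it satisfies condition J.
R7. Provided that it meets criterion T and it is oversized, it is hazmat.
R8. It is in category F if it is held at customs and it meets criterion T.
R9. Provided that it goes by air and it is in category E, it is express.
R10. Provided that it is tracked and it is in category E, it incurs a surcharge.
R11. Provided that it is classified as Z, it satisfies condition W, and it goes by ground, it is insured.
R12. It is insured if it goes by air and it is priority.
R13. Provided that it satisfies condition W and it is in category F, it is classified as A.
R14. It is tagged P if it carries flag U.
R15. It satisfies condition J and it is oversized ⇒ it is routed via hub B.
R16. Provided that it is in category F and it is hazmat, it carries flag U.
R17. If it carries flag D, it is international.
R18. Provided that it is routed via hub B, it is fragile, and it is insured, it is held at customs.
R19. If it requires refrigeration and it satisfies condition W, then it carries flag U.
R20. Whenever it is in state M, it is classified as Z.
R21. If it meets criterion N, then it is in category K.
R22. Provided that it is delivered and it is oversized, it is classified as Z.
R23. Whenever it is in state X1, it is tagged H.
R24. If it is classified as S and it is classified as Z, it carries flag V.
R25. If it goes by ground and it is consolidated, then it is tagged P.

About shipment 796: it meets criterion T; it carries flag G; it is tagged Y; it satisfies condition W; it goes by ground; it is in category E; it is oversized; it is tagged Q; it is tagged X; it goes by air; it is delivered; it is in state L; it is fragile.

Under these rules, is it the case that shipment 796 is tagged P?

Yes

By R3 (it is tagged Y): it meets criterion N.
By R7 (it meets criterion T, it is oversized): it is hazmat.
By R9 (it goes by air, it is in category E): it is express.
By R22 (it is delivered, it is oversized): it is classified as Z.
By R6 (it meets criterion N, it satisfies condition W, it is express): it satisfies condition J.
By R11 (it is classified as Z, it satisfies condition W, it goes by ground): it is insured.
By R15 (it satisfies condition J, it is oversized): it is routed via hub B.
By R18 (it is routed via hub B, it is fragile, it is insured): it is held at customs.
By R8 (it is held at customs, it meets criterion T): it is in category F.
By R16 (it is in category F, it is hazmat): it carries flag U.
By R14 (it carries flag U): it is tagged P.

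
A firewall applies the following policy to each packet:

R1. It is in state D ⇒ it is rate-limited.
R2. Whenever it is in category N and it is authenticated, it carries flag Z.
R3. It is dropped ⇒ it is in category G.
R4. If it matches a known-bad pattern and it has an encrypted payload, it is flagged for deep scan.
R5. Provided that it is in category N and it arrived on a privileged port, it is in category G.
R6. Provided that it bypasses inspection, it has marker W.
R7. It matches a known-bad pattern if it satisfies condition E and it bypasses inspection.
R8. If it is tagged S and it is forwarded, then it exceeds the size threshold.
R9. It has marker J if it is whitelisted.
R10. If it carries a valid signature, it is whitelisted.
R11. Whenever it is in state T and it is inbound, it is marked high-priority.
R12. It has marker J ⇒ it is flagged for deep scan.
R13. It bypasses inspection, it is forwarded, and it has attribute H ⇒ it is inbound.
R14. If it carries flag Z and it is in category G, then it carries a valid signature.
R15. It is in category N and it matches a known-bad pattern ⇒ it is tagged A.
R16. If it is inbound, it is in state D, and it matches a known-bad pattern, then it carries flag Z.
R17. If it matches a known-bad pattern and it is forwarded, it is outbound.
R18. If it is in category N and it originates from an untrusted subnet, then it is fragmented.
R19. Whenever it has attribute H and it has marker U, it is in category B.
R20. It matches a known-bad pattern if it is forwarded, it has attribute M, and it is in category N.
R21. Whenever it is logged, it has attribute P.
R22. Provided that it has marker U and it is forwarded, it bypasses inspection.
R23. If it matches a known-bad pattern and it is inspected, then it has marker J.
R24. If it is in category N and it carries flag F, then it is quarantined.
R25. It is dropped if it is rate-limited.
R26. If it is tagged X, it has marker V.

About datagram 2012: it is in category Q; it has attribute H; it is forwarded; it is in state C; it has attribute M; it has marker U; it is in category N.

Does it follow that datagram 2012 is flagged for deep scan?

Forward chaining from the given facts derives: is in category B, matches a known-bad pattern, bypasses inspection, has marker W, is inbound, is tagged A, is outbound.
Rules concluding "it is flagged for deep scan": R4 needs "it has an encrypted payload"; R12 needs "it has marker J" — none of these are established.

No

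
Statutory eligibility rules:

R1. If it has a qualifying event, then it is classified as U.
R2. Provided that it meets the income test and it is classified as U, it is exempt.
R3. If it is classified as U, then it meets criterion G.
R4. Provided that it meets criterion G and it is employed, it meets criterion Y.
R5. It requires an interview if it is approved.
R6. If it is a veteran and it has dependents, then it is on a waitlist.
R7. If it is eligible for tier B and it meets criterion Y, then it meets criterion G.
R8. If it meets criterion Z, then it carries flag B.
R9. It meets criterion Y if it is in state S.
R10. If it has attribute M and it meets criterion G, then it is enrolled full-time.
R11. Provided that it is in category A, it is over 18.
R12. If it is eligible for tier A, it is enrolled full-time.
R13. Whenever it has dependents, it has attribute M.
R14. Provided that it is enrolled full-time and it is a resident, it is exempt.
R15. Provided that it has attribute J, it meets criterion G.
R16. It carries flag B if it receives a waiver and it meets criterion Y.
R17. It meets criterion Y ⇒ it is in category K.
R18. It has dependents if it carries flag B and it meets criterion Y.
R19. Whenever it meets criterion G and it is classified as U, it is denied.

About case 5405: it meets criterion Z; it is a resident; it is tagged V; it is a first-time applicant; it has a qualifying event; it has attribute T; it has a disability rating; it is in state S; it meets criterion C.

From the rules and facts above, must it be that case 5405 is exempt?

By R1 (it has a qualifying event): it is classified as U.
By R3 (it is classified as U): it meets criterion G.
By R8 (it meets criterion Z): it carries flag B.
By R9 (it is in state S): it meets criterion Y.
By R18 (it carries flag B, it meets criterion Y): it has dependents.
By R13 (it has dependents): it has attribute M.
By R10 (it has attribute M, it meets criterion G): it is enrolled full-time.
By R14 (it is enrolled full-time, it is a resident): it is exempt.

Yes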